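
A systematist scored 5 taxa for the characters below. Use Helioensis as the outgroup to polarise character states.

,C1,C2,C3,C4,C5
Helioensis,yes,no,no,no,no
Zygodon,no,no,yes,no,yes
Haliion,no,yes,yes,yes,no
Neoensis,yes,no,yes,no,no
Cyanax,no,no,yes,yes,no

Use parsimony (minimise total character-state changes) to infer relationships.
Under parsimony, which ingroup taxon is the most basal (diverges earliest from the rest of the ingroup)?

Character polarity is set by the outgroup: the derived state is whichever differs from the outgroup's state, so for C1 the derived state is 'no', and for the remaining characters it is 'yes'.
C1: derived state 'no' in Cyanax, Haliion, and Zygodon only — synapomorphy for {Cyanax, Haliion, Zygodon}.
C2: derived state 'yes' in Haliion only — an autapomorphy, so it tells us nothing about relationships among taxa.
C3 (derived state 'yes') is shared by all ingroup taxa — unites the whole ingroup.
C4: derived state 'yes' in Cyanax and Haliion only — synapomorphy for {Cyanax, Haliion}.
C5: derived state 'yes' in Zygodon only — an autapomorphy, so it tells us nothing about relationships among taxa.
Most parsimonious ingroup topology: (Neoensis,(Zygodon,(Haliion,Cyanax))).
Neoensis is sister to the clade containing all other ingroup taxa, so it is the earliest-diverging (most basal) ingroup lineage.

Neoensis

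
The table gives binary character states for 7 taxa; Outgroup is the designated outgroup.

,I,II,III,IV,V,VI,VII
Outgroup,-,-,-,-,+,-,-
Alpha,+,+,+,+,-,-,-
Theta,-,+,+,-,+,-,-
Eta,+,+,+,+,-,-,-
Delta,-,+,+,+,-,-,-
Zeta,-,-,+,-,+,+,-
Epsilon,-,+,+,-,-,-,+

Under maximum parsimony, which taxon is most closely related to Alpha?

Character polarity is set by the outgroup: the derived state is whichever differs from the outgroup's state, so for V the derived state is '-', and for the remaining characters it is '+'.
Only Alpha and Eta show the derived state '+' for I, supporting them as a clade.
II (derived state '+') is shared by Alpha, Delta, Epsilon, Eta, and Theta — a synapomorphy uniting that clade.
All ingroup taxa share the derived state '+' for III; it defines the ingroup but does not resolve relationships within it.
Only Alpha, Delta, and Eta show the derived state '+' for IV, supporting them as a clade.
V (derived state '-') is shared by Alpha, Delta, Epsilon, and Eta — a synapomorphy uniting that clade.
VI: derived state '+' in Zeta only — an autapomorphy, so it tells us nothing about relationships among taxa.
VII (derived state '+') is unique to Epsilon (autapomorphy; uninformative for grouping).
Most parsimonious ingroup topology: (((((Alpha,Eta),Delta),Epsilon),Theta),Zeta).
Alpha and Eta form a cherry on this tree, so they are sister taxa.

Eta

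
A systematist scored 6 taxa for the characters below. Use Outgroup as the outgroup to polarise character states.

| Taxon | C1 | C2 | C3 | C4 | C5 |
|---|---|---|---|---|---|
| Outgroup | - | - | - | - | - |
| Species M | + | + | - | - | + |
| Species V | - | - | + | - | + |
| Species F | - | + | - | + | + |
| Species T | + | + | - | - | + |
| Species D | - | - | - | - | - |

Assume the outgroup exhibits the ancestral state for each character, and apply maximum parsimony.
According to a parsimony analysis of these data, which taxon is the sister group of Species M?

Species T

The outgroup has state '-' for every character, so '+' is the derived state throughout.
C1: derived state '+' in Species M and Species T only — synapomorphy for {Species M, Species T}.
Only Species F, Species M, and Species T show the derived state '+' for C2, supporting them as a clade.
C3 (derived state '+') is unique to Species V (autapomorphy; uninformative for grouping).
C4 (derived state '+') is unique to Species F (autapomorphy; uninformative for grouping).
Only Species F, Species M, Species T, and Species V show the derived state '+' for C5, supporting them as a clade.
Most parsimonious ingroup topology: ((((Species M,Species T),Species F),Species V),Species D).
Species M and Species T form a cherry on this tree, so they are sister taxa.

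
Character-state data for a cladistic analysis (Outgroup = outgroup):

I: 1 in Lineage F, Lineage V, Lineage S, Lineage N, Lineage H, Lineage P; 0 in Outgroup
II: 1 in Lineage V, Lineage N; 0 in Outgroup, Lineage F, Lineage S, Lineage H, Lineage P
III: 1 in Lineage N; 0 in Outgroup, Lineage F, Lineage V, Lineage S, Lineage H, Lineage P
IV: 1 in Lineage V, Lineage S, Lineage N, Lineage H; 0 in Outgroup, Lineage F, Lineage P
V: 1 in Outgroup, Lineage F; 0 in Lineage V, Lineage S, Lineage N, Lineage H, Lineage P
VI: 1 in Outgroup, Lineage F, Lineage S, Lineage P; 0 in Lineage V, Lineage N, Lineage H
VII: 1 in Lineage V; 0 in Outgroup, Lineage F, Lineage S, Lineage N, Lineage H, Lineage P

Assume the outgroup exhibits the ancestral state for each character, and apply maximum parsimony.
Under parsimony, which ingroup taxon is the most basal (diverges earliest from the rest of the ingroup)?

Lineage F

Character polarity is set by the outgroup: the derived state is whichever differs from the outgroup's state, so for V, VI the derived state is '0', and for the remaining characters it is '1'.
All ingroup taxa share the derived state '1' for I; it defines the ingroup but does not resolve relationships within it.
II (derived state '1') is shared by Lineage N and Lineage V — a synapomorphy uniting that clade.
III: derived state '1' in Lineage N only — an autapomorphy, so it tells us nothing about relationships among taxa.
IV: derived state '1' in Lineage H, Lineage N, Lineage S, and Lineage V only — synapomorphy for {Lineage H, Lineage N, Lineage S, Lineage V}.
Only Lineage H, Lineage N, Lineage P, Lineage S, and Lineage V show the derived state '0' for V, supporting them as a clade.
Only Lineage H, Lineage N, and Lineage V show the derived state '0' for VI, supporting them as a clade.
VII: derived state '1' in Lineage V only — an autapomorphy, so it tells us nothing about relationships among taxa.
Most parsimonious ingroup topology: (Lineage F,((((Lineage V,Lineage N),Lineage H),Lineage S),Lineage P)).
Lineage F is sister to the clade containing all other ingroup taxa, so it is the earliest-diverging (most basal) ingroup lineage.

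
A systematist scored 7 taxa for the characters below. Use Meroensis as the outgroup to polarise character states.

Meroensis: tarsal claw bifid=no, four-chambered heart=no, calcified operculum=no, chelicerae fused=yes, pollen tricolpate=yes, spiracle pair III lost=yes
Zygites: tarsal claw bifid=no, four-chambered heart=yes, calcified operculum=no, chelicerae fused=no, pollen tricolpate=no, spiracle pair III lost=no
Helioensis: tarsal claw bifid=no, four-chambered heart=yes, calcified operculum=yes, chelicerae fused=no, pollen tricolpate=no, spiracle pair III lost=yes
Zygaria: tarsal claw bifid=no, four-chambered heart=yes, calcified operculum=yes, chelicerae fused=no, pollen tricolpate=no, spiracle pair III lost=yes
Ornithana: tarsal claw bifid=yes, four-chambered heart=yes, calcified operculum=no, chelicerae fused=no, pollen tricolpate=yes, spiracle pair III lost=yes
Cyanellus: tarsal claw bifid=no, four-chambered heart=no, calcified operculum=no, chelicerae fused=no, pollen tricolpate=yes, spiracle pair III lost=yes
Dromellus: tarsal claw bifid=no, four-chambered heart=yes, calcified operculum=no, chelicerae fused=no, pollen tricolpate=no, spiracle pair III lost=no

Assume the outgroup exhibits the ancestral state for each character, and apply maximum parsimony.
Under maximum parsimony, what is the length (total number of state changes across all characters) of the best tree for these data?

Character polarity is set by the outgroup: the derived state is whichever differs from the outgroup's state, so for chelicerae fused, pollen tricolpate, spiracle pair III lost the derived state is 'no', and for the remaining characters it is 'yes'.
tarsal claw bifid (derived state 'yes') is unique to Ornithana (autapomorphy; uninformative for grouping).
four-chambered heart: derived state 'yes' in Dromellus, Helioensis, Ornithana, Zygaria, and Zygites only — synapomorphy for {Dromellus, Helioensis, Ornithana, Zygaria, Zygites}.
Only Helioensis and Zygaria show the derived state 'yes' for calcified operculum, supporting them as a clade.
chelicerae fused (derived state 'no') is shared by all ingroup taxa — unites the whole ingroup.
Only Dromellus, Helioensis, Zygaria, and Zygites show the derived state 'no' for pollen tricolpate, supporting them as a clade.
spiracle pair III lost (derived state 'no') is shared by Dromellus and Zygites — a synapomorphy uniting that clade.
Most parsimonious ingroup topology: ((((Zygites,Dromellus),(Helioensis,Zygaria)),Ornithana),Cyanellus).
Changes per character on this tree: tarsal claw bifid: 1; four-chambered heart: 1; calcified operculum: 1; chelicerae fused: 1; pollen tricolpate: 1; spiracle pair III lost: 1.
Total = 6.

6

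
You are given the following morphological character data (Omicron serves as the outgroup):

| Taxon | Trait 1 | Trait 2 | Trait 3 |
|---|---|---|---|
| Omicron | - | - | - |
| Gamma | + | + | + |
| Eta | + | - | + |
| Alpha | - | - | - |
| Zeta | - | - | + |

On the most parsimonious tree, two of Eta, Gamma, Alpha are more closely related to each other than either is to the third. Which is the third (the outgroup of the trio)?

The outgroup has state '-' for every character, so '+' is the derived state throughout.
Trait 1: derived state '+' in Eta and Gamma only — synapomorphy for {Eta, Gamma}.
Trait 2: derived state '+' in Gamma only — an autapomorphy, so it tells us nothing about relationships among taxa.
Only Eta, Gamma, and Zeta show the derived state '+' for Trait 3, supporting them as a clade.
Most parsimonious ingroup topology: (((Gamma,Eta),Zeta),Alpha).
Eta and Gamma share a more recent common ancestor with each other than either does with Alpha, so Alpha is the least closely related of the three.

Alpha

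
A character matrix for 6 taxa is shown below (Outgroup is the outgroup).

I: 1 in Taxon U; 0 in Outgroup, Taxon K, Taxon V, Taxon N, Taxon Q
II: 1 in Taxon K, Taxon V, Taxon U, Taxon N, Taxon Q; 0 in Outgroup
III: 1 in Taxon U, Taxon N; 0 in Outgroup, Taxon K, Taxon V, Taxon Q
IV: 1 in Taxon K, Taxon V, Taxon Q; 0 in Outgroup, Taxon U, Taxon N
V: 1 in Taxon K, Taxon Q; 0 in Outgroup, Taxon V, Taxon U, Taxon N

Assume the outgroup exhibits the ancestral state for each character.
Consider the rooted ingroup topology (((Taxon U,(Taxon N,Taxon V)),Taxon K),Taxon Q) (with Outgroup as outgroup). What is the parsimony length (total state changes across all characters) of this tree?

9

Map each character onto (((Taxon U,(Taxon N,Taxon V)),Taxon K),Taxon Q) (rooted by Outgroup) and count the minimum state changes it requires (Fitch parsimony):
I: 1; II: 1; III: 2; IV: 3; V: 2.
Total tree length = 9.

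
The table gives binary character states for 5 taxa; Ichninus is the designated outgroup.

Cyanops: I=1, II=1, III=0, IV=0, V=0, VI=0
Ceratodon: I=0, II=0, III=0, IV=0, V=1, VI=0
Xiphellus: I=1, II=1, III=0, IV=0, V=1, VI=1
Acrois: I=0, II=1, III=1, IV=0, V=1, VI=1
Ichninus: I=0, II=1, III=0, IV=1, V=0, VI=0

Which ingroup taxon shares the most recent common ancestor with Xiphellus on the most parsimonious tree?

Character polarity is set by the outgroup: the derived state is whichever differs from the outgroup's state, so for II, IV the derived state is '0', and for the remaining characters it is '1'.
I groups Cyanops and Xiphellus, which is incompatible with the clades supported by the remaining characters; treating it as convergent (homoplasy) costs fewer steps than any alternative tree.
II: derived state '0' in Ceratodon only — an autapomorphy, so it tells us nothing about relationships among taxa.
III: derived state '1' in Acrois only — an autapomorphy, so it tells us nothing about relationships among taxa.
IV (derived state '0') is shared by all ingroup taxa — unites the whole ingroup.
V: derived state '1' in Acrois, Ceratodon, and Xiphellus only — synapomorphy for {Acrois, Ceratodon, Xiphellus}.
Only Acrois and Xiphellus show the derived state '1' for VI, supporting them as a clade.
Most parsimonious ingroup topology: (((Xiphellus,Acrois),Ceratodon),Cyanops).
Xiphellus and Acrois form a cherry on this tree, so they are sister taxa.

Acrois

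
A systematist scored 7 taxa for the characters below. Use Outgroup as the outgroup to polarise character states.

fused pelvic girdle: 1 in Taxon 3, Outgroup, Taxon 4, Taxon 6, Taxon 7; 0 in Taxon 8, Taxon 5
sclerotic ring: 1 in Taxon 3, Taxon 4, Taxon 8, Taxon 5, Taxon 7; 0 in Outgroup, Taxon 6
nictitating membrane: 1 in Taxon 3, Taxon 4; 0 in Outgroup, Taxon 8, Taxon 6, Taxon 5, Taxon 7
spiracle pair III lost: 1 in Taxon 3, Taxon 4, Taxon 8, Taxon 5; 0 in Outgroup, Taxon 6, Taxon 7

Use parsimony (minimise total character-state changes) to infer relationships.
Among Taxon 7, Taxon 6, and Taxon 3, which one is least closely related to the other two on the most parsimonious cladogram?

Character polarity is set by the outgroup: the derived state is whichever differs from the outgroup's state, so for fused pelvic girdle the derived state is '0', and for the remaining characters it is '1'.
fused pelvic girdle (derived state '0') is shared by Taxon 5 and Taxon 8 — a synapomorphy uniting that clade.
sclerotic ring: derived state '1' in Taxon 3, Taxon 4, Taxon 5, Taxon 7, and Taxon 8 only — synapomorphy for {Taxon 3, Taxon 4, Taxon 5, Taxon 7, Taxon 8}.
nictitating membrane: derived state '1' in Taxon 3 and Taxon 4 only — synapomorphy for {Taxon 3, Taxon 4}.
spiracle pair III lost (derived state '1') is shared by Taxon 3, Taxon 4, Taxon 5, and Taxon 8 — a synapomorphy uniting that clade.
Most parsimonious ingroup topology: ((((Taxon 4,Taxon 3),(Taxon 8,Taxon 5)),Taxon 7),Taxon 6).
Taxon 3 and Taxon 7 share a more recent common ancestor with each other than either does with Taxon 6, so Taxon 6 is the least closely related of the three.

Taxon 6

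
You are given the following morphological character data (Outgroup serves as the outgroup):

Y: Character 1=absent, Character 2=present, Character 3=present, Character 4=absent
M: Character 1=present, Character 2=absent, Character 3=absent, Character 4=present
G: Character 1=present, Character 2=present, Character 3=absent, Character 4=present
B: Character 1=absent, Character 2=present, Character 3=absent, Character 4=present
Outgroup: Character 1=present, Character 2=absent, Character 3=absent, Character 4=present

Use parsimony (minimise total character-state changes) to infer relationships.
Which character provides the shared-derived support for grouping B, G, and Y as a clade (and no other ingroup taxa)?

Character 2

Character polarity is set by the outgroup: the derived state is whichever differs from the outgroup's state, so for Character 1, Character 4 the derived state is 'absent', and for the remaining characters it is 'present'.
Character 1 (derived state 'absent') is shared by B and Y — a synapomorphy uniting that clade.
Character 2 (derived state 'present') is shared by B, G, and Y — a synapomorphy uniting that clade.
Character 3: derived state 'present' in Y only — an autapomorphy, so it tells us nothing about relationships among taxa.
Character 4: derived state 'absent' in Y only — an autapomorphy, so it tells us nothing about relationships among taxa.
Most parsimonious ingroup topology: (((Y,B),G),M).
The clade {B, G, Y} is supported by Character 2: its derived state 'present' occurs in exactly those taxa and in no other taxon (including the outgroup).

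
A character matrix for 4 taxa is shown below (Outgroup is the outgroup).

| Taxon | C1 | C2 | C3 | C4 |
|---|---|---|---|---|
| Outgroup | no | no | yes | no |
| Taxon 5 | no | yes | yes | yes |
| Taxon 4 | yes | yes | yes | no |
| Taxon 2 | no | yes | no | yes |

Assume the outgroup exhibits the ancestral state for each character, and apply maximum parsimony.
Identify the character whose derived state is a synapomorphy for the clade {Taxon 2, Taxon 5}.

Character polarity is set by the outgroup: the derived state is whichever differs from the outgroup's state, so for C3 the derived state is 'no', and for the remaining characters it is 'yes'.
C1: derived state 'yes' in Taxon 4 only — an autapomorphy, so it tells us nothing about relationships among taxa.
C2 (derived state 'yes') is shared by all ingroup taxa — unites the whole ingroup.
C3 (derived state 'no') is unique to Taxon 2 (autapomorphy; uninformative for grouping).
C4 (derived state 'yes') is shared by Taxon 2 and Taxon 5 — a synapomorphy uniting that clade.
Most parsimonious ingroup topology: ((Taxon 5,Taxon 2),Taxon 4).
The clade {Taxon 2, Taxon 5} is supported by C4: its derived state 'yes' occurs in exactly those taxa and in no other taxon (including the outgroup).

C4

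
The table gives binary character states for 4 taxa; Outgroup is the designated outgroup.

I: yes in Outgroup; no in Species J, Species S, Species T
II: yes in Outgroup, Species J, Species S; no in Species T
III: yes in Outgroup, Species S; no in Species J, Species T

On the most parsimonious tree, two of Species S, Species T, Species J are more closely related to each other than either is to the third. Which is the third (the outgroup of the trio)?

The outgroup has state 'yes' for every character, so 'no' is the derived state throughout.
All ingroup taxa share the derived state 'no' for I; it defines the ingroup but does not resolve relationships within it.
II: derived state 'no' in Species T only — an autapomorphy, so it tells us nothing about relationships among taxa.
Only Species J and Species T show the derived state 'no' for III, supporting them as a clade.
Most parsimonious ingroup topology: ((Species J,Species T),Species S).
Species T and Species J share a more recent common ancestor with each other than either does with Species S, so Species S is the least closely related of the three.

Species S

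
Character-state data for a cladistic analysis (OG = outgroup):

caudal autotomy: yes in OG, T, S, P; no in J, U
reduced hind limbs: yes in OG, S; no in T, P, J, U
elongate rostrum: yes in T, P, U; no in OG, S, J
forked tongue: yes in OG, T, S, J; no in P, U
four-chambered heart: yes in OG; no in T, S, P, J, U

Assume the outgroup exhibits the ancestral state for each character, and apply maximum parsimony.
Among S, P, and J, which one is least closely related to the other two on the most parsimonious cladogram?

Character polarity is set by the outgroup: the derived state is whichever differs from the outgroup's state, so for caudal autotomy, reduced hind limbs, forked tongue, four-chambered heart the derived state is 'no', and for the remaining characters it is 'yes'.
caudal autotomy groups J and U, which is incompatible with the clades supported by the remaining characters; treating it as convergent (homoplasy) costs fewer steps than any alternative tree.
reduced hind limbs (derived state 'no') is shared by J, P, T, and U — a synapomorphy uniting that clade.
elongate rostrum: derived state 'yes' in P, T, and U only — synapomorphy for {P, T, U}.
forked tongue: derived state 'no' in P and U only — synapomorphy for {P, U}.
All ingroup taxa share the derived state 'no' for four-chambered heart; it defines the ingroup but does not resolve relationships within it.
Most parsimonious ingroup topology: (((T,(P,U)),J),S).
J and P share a more recent common ancestor with each other than either does with S, so S is the least closely related of the three.

S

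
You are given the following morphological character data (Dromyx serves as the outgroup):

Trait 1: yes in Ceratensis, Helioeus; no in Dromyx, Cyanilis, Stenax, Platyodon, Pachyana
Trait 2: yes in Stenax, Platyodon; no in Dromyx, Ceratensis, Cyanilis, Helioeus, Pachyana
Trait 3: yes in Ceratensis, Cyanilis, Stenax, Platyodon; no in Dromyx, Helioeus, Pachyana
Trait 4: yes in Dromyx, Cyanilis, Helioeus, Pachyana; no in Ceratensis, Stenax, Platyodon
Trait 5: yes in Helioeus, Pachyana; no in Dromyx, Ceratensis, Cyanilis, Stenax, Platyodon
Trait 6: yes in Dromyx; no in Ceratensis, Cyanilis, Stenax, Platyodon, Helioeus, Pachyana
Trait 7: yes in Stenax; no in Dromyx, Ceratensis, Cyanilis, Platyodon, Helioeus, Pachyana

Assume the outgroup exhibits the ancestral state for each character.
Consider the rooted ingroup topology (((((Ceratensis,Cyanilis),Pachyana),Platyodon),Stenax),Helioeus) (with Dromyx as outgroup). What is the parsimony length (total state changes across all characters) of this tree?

13

Map each character onto (((((Ceratensis,Cyanilis),Pachyana),Platyodon),Stenax),Helioeus) (rooted by Dromyx) and count the minimum state changes it requires (Fitch parsimony):
Trait 1: 2; Trait 2: 2; Trait 3: 2; Trait 4: 3; Trait 5: 2; Trait 6: 1; Trait 7: 1.
Total tree length = 13.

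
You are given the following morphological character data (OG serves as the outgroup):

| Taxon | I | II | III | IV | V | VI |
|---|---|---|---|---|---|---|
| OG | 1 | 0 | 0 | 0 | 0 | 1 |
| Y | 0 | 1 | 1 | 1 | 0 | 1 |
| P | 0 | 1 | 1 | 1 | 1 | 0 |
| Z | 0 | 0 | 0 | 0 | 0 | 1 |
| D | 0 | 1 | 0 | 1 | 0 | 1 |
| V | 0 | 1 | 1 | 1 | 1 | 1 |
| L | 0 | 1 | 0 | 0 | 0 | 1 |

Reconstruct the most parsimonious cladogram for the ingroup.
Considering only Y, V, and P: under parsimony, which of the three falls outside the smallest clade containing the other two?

Character polarity is set by the outgroup: the derived state is whichever differs from the outgroup's state, so for I, VI the derived state is '0', and for the remaining characters it is '1'.
All ingroup taxa share the derived state '0' for I; it defines the ingroup but does not resolve relationships within it.
II: derived state '1' in D, L, P, V, and Y only — synapomorphy for {D, L, P, V, Y}.
Only P, V, and Y show the derived state '1' for III, supporting them as a clade.
IV: derived state '1' in D, P, V, and Y only — synapomorphy for {D, P, V, Y}.
V: derived state '1' in P and V only — synapomorphy for {P, V}.
VI (derived state '0') is unique to P (autapomorphy; uninformative for grouping).
Most parsimonious ingroup topology: (((D,(Y,(P,V))),L),Z).
P and V share a more recent common ancestor with each other than either does with Y, so Y is the least closely related of the three.

Y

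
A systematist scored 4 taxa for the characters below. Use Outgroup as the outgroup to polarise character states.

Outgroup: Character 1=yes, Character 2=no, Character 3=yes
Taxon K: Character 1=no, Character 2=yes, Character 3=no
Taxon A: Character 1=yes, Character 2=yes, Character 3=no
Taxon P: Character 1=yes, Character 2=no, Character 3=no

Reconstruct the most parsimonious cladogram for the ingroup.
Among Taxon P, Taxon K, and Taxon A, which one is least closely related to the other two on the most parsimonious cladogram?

Character polarity is set by the outgroup: the derived state is whichever differs from the outgroup's state, so for Character 1, Character 3 the derived state is 'no', and for the remaining characters it is 'yes'.
Character 1: derived state 'no' in Taxon K only — an autapomorphy, so it tells us nothing about relationships among taxa.
Character 2: derived state 'yes' in Taxon A and Taxon K only — synapomorphy for {Taxon A, Taxon K}.
Character 3 (derived state 'no') is shared by all ingroup taxa — unites the whole ingroup.
Most parsimonious ingroup topology: ((Taxon K,Taxon A),Taxon P).
Taxon K and Taxon A share a more recent common ancestor with each other than either does with Taxon P, so Taxon P is the least closely related of the three.

Taxon P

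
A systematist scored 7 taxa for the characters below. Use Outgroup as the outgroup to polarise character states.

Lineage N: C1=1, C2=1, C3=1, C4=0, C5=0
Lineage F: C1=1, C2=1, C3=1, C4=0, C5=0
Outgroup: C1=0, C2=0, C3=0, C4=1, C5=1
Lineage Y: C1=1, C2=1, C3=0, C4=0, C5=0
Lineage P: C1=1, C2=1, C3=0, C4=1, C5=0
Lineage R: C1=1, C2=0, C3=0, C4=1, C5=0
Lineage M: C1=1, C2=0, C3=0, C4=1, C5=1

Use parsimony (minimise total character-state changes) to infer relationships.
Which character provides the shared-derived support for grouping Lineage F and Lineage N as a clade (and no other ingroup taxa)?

C3

Character polarity is set by the outgroup: the derived state is whichever differs from the outgroup's state, so for C4, C5 the derived state is '0', and for the remaining characters it is '1'.
All ingroup taxa share the derived state '1' for C1; it defines the ingroup but does not resolve relationships within it.
Only Lineage F, Lineage N, Lineage P, and Lineage Y show the derived state '1' for C2, supporting them as a clade.
Only Lineage F and Lineage N show the derived state '1' for C3, supporting them as a clade.
C4: derived state '0' in Lineage F, Lineage N, and Lineage Y only — synapomorphy for {Lineage F, Lineage N, Lineage Y}.
C5: derived state '0' in Lineage F, Lineage N, Lineage P, Lineage R, and Lineage Y only — synapomorphy for {Lineage F, Lineage N, Lineage P, Lineage R, Lineage Y}.
Most parsimonious ingroup topology: (((((Lineage F,Lineage N),Lineage Y),Lineage P),Lineage R),Lineage M).
The clade {Lineage F, Lineage N} is supported by C3: its derived state '1' occurs in exactly those taxa and in no other taxon (including the outgroup).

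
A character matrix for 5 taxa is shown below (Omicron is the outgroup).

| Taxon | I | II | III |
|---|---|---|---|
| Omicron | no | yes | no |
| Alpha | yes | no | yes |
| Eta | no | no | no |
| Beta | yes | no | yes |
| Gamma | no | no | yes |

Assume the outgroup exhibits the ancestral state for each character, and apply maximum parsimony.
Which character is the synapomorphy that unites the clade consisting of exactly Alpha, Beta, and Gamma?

Character polarity is set by the outgroup: the derived state is whichever differs from the outgroup's state, so for II the derived state is 'no', and for the remaining characters it is 'yes'.
I: derived state 'yes' in Alpha and Beta only — synapomorphy for {Alpha, Beta}.
II (derived state 'no') is shared by all ingroup taxa — unites the whole ingroup.
Only Alpha, Beta, and Gamma show the derived state 'yes' for III, supporting them as a clade.
Most parsimonious ingroup topology: (((Alpha,Beta),Gamma),Eta).
The clade {Alpha, Beta, Gamma} is supported by III: its derived state 'yes' occurs in exactly those taxa and in no other taxon (including the outgroup).

III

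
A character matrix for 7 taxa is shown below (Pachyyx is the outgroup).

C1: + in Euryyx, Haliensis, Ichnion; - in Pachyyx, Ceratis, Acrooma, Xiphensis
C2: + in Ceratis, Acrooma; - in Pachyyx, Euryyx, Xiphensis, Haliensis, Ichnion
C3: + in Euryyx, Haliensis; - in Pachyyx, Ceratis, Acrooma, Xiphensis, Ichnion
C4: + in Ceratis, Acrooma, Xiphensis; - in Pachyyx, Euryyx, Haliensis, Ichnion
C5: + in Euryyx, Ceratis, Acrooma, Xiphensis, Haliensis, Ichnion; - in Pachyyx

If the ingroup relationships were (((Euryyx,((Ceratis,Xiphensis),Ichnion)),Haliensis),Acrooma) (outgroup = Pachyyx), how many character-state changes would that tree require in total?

Map each character onto (((Euryyx,((Ceratis,Xiphensis),Ichnion)),Haliensis),Acrooma) (rooted by Pachyyx) and count the minimum state changes it requires (Fitch parsimony):
C1: 2; C2: 2; C3: 2; C4: 2; C5: 1.
Total tree length = 9.

9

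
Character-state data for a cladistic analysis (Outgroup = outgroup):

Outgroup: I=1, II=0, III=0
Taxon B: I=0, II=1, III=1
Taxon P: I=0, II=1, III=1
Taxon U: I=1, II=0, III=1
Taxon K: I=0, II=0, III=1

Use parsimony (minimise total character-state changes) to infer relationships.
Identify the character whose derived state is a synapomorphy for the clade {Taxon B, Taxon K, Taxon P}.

I

Character polarity is set by the outgroup: the derived state is whichever differs from the outgroup's state, so for I the derived state is '0', and for the remaining characters it is '1'.
Only Taxon B, Taxon K, and Taxon P show the derived state '0' for I, supporting them as a clade.
Only Taxon B and Taxon P show the derived state '1' for II, supporting them as a clade.
III (derived state '1') is shared by all ingroup taxa — unites the whole ingroup.
Most parsimonious ingroup topology: (((Taxon B,Taxon P),Taxon K),Taxon U).
The clade {Taxon B, Taxon K, Taxon P} is supported by I: its derived state '0' occurs in exactly those taxa and in no other taxon (including the outgroup).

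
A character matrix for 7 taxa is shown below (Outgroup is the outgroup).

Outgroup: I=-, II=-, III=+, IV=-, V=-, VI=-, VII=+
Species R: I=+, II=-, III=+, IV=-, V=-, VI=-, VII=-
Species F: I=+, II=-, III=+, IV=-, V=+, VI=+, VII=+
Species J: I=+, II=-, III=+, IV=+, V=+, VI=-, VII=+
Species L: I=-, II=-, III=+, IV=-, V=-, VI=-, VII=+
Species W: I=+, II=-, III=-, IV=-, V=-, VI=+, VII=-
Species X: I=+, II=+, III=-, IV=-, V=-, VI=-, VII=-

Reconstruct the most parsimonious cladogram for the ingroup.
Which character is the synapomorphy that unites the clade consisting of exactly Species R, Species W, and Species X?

VII

Character polarity is set by the outgroup: the derived state is whichever differs from the outgroup's state, so for III, VII the derived state is '-', and for the remaining characters it is '+'.
I: derived state '+' in Species F, Species J, Species R, Species W, and Species X only — synapomorphy for {Species F, Species J, Species R, Species W, Species X}.
II (derived state '+') is unique to Species X (autapomorphy; uninformative for grouping).
Only Species W and Species X show the derived state '-' for III, supporting them as a clade.
IV: derived state '+' in Species J only — an autapomorphy, so it tells us nothing about relationships among taxa.
V (derived state '+') is shared by Species F and Species J — a synapomorphy uniting that clade.
VI groups Species F and Species W, which is incompatible with the clades supported by the remaining characters; treating it as convergent (homoplasy) costs fewer steps than any alternative tree.
VII: derived state '-' in Species R, Species W, and Species X only — synapomorphy for {Species R, Species W, Species X}.
Most parsimonious ingroup topology: (((Species R,(Species W,Species X)),(Species F,Species J)),Species L).
The clade {Species R, Species W, Species X} is supported by VII: its derived state '-' occurs in exactly those taxa and in no other taxon (including the outgroup).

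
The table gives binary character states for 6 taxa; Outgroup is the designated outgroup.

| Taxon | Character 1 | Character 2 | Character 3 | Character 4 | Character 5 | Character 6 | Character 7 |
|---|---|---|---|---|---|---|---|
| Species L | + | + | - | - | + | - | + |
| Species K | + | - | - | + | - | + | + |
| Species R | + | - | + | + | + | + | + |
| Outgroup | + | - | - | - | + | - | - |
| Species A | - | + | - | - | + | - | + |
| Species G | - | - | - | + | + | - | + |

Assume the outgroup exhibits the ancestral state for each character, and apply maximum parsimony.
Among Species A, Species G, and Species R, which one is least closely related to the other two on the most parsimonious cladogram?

Character polarity is set by the outgroup: the derived state is whichever differs from the outgroup's state, so for Character 1, Character 5 the derived state is '-', and for the remaining characters it is '+'.
Character 1 (state '-') occurs in Species A and Species G but conflicts with the nesting implied by the other characters — most parsimoniously interpreted as homoplasy.
Character 2 (derived state '+') is shared by Species A and Species L — a synapomorphy uniting that clade.
Character 3 (derived state '+') is unique to Species R (autapomorphy; uninformative for grouping).
Character 4 (derived state '+') is shared by Species G, Species K, and Species R — a synapomorphy uniting that clade.
Character 5: derived state '-' in Species K only — an autapomorphy, so it tells us nothing about relationships among taxa.
Character 6 (derived state '+') is shared by Species K and Species R — a synapomorphy uniting that clade.
All ingroup taxa share the derived state '+' for Character 7; it defines the ingroup but does not resolve relationships within it.
Most parsimonious ingroup topology: ((Species A,Species L),((Species R,Species K),Species G)).
Species G and Species R share a more recent common ancestor with each other than either does with Species A, so Species A is the least closely related of the three.

Species A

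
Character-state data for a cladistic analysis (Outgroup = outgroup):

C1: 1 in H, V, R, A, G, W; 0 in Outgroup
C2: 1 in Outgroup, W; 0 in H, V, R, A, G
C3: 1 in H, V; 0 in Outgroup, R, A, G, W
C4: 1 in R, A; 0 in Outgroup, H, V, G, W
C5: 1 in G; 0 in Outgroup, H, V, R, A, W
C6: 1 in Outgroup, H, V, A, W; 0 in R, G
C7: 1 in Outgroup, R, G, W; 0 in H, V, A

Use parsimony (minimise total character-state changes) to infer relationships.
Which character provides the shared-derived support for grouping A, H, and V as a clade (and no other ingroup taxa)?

C7

Character polarity is set by the outgroup: the derived state is whichever differs from the outgroup's state, so for C2, C6, C7 the derived state is '0', and for the remaining characters it is '1'.
All ingroup taxa share the derived state '1' for C1; it defines the ingroup but does not resolve relationships within it.
C2 (derived state '0') is shared by A, G, H, R, and V — a synapomorphy uniting that clade.
Only H and V show the derived state '1' for C3, supporting them as a clade.
C4 groups A and R, which is incompatible with the clades supported by the remaining characters; treating it as convergent (homoplasy) costs fewer steps than any alternative tree.
C5: derived state '1' in G only — an autapomorphy, so it tells us nothing about relationships among taxa.
C6 (derived state '0') is shared by G and R — a synapomorphy uniting that clade.
C7 (derived state '0') is shared by A, H, and V — a synapomorphy uniting that clade.
Most parsimonious ingroup topology: ((((H,V),A),(R,G)),W).
The clade {A, H, V} is supported by C7: its derived state '0' occurs in exactly those taxa and in no other taxon (including the outgroup).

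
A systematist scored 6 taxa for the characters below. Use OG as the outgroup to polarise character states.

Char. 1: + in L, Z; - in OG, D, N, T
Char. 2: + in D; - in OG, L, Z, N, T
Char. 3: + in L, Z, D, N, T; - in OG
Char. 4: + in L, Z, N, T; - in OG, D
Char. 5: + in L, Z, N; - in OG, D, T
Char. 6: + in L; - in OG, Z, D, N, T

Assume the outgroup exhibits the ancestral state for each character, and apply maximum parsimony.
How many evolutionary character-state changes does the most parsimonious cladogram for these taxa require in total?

6

The outgroup has state '-' for every character, so '+' is the derived state throughout.
Char. 1 (derived state '+') is shared by L and Z — a synapomorphy uniting that clade.
Char. 2 (derived state '+') is unique to D (autapomorphy; uninformative for grouping).
All ingroup taxa share the derived state '+' for Char. 3; it defines the ingroup but does not resolve relationships within it.
Char. 4 (derived state '+') is shared by L, N, T, and Z — a synapomorphy uniting that clade.
Char. 5: derived state '+' in L, N, and Z only — synapomorphy for {L, N, Z}.
Char. 6 (derived state '+') is unique to L (autapomorphy; uninformative for grouping).
Most parsimonious ingroup topology: ((((L,Z),N),T),D).
Changes per character on this tree: Char. 1: 1; Char. 2: 1; Char. 3: 1; Char. 4: 1; Char. 5: 1; Char. 6: 1.
Total = 6.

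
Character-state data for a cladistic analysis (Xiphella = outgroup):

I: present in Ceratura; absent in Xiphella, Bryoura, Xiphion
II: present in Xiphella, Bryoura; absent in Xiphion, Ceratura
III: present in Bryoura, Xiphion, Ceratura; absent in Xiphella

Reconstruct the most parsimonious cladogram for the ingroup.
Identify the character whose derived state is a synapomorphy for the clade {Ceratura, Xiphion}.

Character polarity is set by the outgroup: the derived state is whichever differs from the outgroup's state, so for II the derived state is 'absent', and for the remaining characters it is 'present'.
I (derived state 'present') is unique to Ceratura (autapomorphy; uninformative for grouping).
II (derived state 'absent') is shared by Ceratura and Xiphion — a synapomorphy uniting that clade.
III (derived state 'present') is shared by all ingroup taxa — unites the whole ingroup.
Most parsimonious ingroup topology: (Bryoura,(Xiphion,Ceratura)).
The clade {Ceratura, Xiphion} is supported by II: its derived state 'absent' occurs in exactly those taxa and in no other taxon (including the outgroup).

II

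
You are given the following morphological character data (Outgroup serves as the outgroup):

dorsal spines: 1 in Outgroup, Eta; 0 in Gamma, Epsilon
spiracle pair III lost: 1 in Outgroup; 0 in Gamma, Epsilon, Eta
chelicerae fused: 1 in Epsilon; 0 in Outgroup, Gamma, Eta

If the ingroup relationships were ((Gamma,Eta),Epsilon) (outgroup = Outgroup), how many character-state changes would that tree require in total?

4

Map each character onto ((Gamma,Eta),Epsilon) (rooted by Outgroup) and count the minimum state changes it requires (Fitch parsimony):
dorsal spines: 2; spiracle pair III lost: 1; chelicerae fused: 1.
Total tree length = 4.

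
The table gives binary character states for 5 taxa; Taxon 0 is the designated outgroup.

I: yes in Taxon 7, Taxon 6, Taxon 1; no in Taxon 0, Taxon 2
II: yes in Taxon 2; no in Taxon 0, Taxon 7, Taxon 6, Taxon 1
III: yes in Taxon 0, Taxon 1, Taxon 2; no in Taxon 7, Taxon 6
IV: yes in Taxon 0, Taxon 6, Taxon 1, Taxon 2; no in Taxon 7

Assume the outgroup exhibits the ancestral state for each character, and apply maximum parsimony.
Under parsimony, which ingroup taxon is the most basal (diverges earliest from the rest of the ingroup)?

Character polarity is set by the outgroup: the derived state is whichever differs from the outgroup's state, so for III, IV the derived state is 'no', and for the remaining characters it is 'yes'.
Only Taxon 1, Taxon 6, and Taxon 7 show the derived state 'yes' for I, supporting them as a clade.
II (derived state 'yes') is unique to Taxon 2 (autapomorphy; uninformative for grouping).
Only Taxon 6 and Taxon 7 show the derived state 'no' for III, supporting them as a clade.
IV (derived state 'no') is unique to Taxon 7 (autapomorphy; uninformative for grouping).
Most parsimonious ingroup topology: (((Taxon 7,Taxon 6),Taxon 1),Taxon 2).
Taxon 2 is sister to the clade containing all other ingroup taxa, so it is the earliest-diverging (most basal) ingroup lineage.

Taxon 2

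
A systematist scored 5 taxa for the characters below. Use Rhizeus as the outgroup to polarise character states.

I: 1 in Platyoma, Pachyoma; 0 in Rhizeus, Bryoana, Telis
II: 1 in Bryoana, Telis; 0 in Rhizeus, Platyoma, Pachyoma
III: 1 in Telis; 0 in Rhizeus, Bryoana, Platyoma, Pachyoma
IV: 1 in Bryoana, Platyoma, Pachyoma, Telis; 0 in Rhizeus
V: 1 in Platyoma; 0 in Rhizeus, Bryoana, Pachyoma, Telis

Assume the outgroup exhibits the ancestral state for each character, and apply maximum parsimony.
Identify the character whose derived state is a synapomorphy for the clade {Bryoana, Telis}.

The outgroup has state '0' for every character, so '1' is the derived state throughout.
I: derived state '1' in Pachyoma and Platyoma only — synapomorphy for {Pachyoma, Platyoma}.
II (derived state '1') is shared by Bryoana and Telis — a synapomorphy uniting that clade.
III (derived state '1') is unique to Telis (autapomorphy; uninformative for grouping).
All ingroup taxa share the derived state '1' for IV; it defines the ingroup but does not resolve relationships within it.
V: derived state '1' in Platyoma only — an autapomorphy, so it tells us nothing about relationships among taxa.
Most parsimonious ingroup topology: ((Bryoana,Telis),(Platyoma,Pachyoma)).
The clade {Bryoana, Telis} is supported by II: its derived state '1' occurs in exactly those taxa and in no other taxon (including the outgroup).

II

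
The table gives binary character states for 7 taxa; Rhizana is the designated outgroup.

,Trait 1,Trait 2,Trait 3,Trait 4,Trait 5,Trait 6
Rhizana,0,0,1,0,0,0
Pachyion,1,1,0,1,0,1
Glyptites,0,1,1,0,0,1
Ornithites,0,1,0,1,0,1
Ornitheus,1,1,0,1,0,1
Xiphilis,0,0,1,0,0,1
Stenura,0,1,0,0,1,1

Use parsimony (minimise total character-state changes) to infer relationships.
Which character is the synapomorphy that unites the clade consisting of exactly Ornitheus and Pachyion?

Character polarity is set by the outgroup: the derived state is whichever differs from the outgroup's state, so for Trait 3 the derived state is '0', and for the remaining characters it is '1'.
Trait 1: derived state '1' in Ornitheus and Pachyion only — synapomorphy for {Ornitheus, Pachyion}.
Trait 2 (derived state '1') is shared by Glyptites, Ornitheus, Ornithites, Pachyion, and Stenura — a synapomorphy uniting that clade.
Trait 3: derived state '0' in Ornitheus, Ornithites, Pachyion, and Stenura only — synapomorphy for {Ornitheus, Ornithites, Pachyion, Stenura}.
Only Ornitheus, Ornithites, and Pachyion show the derived state '1' for Trait 4, supporting them as a clade.
Trait 5: derived state '1' in Stenura only — an autapomorphy, so it tells us nothing about relationships among taxa.
All ingroup taxa share the derived state '1' for Trait 6; it defines the ingroup but does not resolve relationships within it.
Most parsimonious ingroup topology: (((((Pachyion,Ornitheus),Ornithites),Stenura),Glyptites),Xiphilis).
The clade {Ornitheus, Pachyion} is supported by Trait 1: its derived state '1' occurs in exactly those taxa and in no other taxon (including the outgroup).

Trait 1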